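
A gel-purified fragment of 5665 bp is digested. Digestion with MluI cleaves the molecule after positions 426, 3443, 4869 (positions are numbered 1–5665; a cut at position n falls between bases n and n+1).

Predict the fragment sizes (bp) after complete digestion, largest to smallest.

3017, 1426, 796, 426 bp

Linear molecule, 3 cuts → 4 fragments:
  426 − 0 = 426 bp
  3443 − 426 = 3017 bp
  4869 − 3443 = 1426 bp
  5665 − 4869 = 796 bp
Sorted largest to smallest: 3017, 1426, 796, 426 bp.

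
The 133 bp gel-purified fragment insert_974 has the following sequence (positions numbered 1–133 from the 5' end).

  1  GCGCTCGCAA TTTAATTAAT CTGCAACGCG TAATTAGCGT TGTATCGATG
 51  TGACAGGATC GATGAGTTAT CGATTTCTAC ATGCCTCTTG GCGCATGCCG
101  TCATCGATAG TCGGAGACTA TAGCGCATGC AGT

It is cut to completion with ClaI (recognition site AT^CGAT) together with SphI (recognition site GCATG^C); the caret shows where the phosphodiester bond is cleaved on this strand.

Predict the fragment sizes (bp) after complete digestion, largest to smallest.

45, 27, 25, 14, 11, 7, 4 bp

ClaI sites (ATCGAT) start at positions 44, 58, 69, 103.
ClaI cuts after base 2 of each site, so after positions 45, 59, 70, 104.
SphI sites (GCATGC) start at positions 93, 125.
SphI cuts after base 5 of each site (before the last base), so after positions 97, 129.
Combined cut positions: 45, 59, 70, 97, 104, 129.
Linear molecule, 6 cuts → 7 fragments:
  1–45 → 45 bp
  46–59 → 14 bp
  60–70 → 11 bp
  71–97 → 27 bp
  98–104 → 7 bp
  105–129 → 25 bp
  130–133 → 4 bp
Sorted largest to smallest: 45, 27, 25, 14, 11, 7, 4 bp.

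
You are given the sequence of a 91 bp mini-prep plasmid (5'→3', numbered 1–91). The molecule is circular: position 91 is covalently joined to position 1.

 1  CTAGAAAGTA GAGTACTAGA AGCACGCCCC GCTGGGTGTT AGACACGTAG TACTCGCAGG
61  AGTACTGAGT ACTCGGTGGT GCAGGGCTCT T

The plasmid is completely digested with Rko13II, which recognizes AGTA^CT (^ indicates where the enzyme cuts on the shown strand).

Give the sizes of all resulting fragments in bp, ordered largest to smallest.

37, 35, 12, 7 bp

Rko13II sites (AGTACT) start at positions 12, 49, 61, 68.
Rko13II cuts after base 4 of each site, so after positions 15, 52, 64, 71.
Circular molecule, 4 cuts → 4 fragments:
  16–52 → 37 bp
  53–64 → 12 bp
  65–71 → 7 bp
  72–91 then 1–15 → 20 + 15 = 35 bp
Sorted largest to smallest: 37, 35, 12, 7 bp.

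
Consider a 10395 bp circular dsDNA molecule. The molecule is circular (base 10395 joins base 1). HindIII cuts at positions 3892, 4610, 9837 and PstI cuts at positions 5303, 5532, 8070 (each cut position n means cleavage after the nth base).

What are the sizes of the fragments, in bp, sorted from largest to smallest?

Combined cut positions (sorted): 3892, 4610, 5303, 5532, 8070, 9837.
Circular molecule, 6 cuts → 6 fragments:
  4610 − 3892 = 718 bp
  5303 − 4610 = 693 bp
  5532 − 5303 = 229 bp
  8070 − 5532 = 2538 bp
  9837 − 8070 = 1767 bp
  wrap: 10395 − 9837 + 3892 = 4450 bp
Sorted largest to smallest: 4450, 2538, 1767, 718, 693, 229 bp.

4450, 2538, 1767, 718, 693, 229 bp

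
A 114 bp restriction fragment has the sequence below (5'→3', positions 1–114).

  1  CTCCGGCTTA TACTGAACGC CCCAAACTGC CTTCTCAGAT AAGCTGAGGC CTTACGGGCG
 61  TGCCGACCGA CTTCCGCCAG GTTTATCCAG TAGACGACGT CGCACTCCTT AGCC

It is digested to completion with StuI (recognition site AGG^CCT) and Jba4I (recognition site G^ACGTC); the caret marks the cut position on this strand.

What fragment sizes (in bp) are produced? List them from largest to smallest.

49, 47, 18 bp

The StuI site (AGGCCT) starts at position 47.
StuI cuts after base 3 of each site, so after position 49.
The Jba4I site (GACGTC) starts at position 96.
Jba4I cuts after the first base of each site, so after position 96.
Combined cut positions: 49, 96.
Linear molecule, 2 cuts → 3 fragments:
  1–49 → 49 bp
  50–96 → 47 bp
  97–114 → 18 bp
Sorted largest to smallest: 49, 47, 18 bp.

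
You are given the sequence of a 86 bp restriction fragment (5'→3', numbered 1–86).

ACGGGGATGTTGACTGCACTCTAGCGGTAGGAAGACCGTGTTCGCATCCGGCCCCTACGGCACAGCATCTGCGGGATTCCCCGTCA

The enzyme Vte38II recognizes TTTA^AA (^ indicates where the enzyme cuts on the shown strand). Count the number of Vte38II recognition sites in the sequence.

0

No occurrence of TTTAAA is present in the sequence.
Vte38II does not cut: 0 sites.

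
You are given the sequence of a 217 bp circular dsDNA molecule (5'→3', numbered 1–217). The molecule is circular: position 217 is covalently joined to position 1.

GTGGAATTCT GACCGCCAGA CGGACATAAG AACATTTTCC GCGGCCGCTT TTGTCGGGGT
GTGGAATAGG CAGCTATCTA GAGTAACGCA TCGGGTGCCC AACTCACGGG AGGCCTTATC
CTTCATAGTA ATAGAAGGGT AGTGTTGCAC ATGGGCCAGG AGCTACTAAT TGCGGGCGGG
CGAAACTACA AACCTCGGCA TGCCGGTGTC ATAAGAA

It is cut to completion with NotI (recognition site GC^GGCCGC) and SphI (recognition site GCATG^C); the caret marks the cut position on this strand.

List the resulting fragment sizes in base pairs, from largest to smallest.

160, 57 bp

The NotI site (GCGGCCGC) starts at position 41.
NotI cuts after base 2 of each site, so after position 42.
The SphI site (GCATGC) starts at position 198.
SphI cuts after base 5 of each site (before the last base), so after position 202.
Combined cut positions: 42, 202.
Circular molecule, 2 cuts → 2 fragments:
  43–202 → 160 bp
  203–217 then 1–42 → 15 + 42 = 57 bp
Sorted largest to smallest: 160, 57 bp.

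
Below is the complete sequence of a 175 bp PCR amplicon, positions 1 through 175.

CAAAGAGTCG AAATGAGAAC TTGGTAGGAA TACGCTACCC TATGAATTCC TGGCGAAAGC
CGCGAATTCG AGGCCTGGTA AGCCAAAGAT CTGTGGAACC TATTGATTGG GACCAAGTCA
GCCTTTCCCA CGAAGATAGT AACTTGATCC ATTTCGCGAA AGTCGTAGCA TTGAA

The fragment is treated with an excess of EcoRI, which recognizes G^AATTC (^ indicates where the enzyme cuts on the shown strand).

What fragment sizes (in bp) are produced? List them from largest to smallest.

EcoRI sites (GAATTC) start at positions 44, 64.
EcoRI cuts after the first base of each site, so after positions 44, 64.
Linear molecule, 2 cuts → 3 fragments:
  1–44 → 44 bp
  45–64 → 20 bp
  65–175 → 111 bp
Sorted largest to smallest: 111, 44, 20 bp.

111, 44, 20 bp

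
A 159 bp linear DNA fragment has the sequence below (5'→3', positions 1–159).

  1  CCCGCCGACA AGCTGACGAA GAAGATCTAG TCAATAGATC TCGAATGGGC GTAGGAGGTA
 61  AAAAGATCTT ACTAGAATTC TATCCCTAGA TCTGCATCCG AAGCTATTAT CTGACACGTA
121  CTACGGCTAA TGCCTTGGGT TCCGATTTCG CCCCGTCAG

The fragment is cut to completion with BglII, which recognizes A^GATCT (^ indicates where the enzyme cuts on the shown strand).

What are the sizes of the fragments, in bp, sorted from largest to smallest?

71, 28, 24, 23, 13 bp

BglII sites (AGATCT) start at positions 23, 36, 64, 88.
BglII cuts after the first base of each site, so after positions 23, 36, 64, 88.
Linear molecule, 4 cuts → 5 fragments:
  1–23 → 23 bp
  24–36 → 13 bp
  37–64 → 28 bp
  65–88 → 24 bp
  89–159 → 71 bp
Sorted largest to smallest: 71, 28, 24, 23, 13 bp.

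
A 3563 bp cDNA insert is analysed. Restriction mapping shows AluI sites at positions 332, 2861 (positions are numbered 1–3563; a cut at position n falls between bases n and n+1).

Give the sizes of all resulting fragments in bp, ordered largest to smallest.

Linear molecule, 2 cuts → 3 fragments:
  332 − 0 = 332 bp
  2861 − 332 = 2529 bp
  3563 − 2861 = 702 bp
Sorted largest to smallest: 2529, 702, 332 bp.

2529, 702, 332 bp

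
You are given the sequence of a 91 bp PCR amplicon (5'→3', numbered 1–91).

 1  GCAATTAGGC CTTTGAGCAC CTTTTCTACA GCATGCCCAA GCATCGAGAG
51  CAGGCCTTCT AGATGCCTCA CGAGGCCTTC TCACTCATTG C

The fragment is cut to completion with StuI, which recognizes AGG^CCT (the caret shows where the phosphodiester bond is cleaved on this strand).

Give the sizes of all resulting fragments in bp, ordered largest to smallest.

45, 21, 16, 9 bp

StuI sites (AGGCCT) start at positions 7, 52, 73.
StuI cuts after base 3 of each site, so after positions 9, 54, 75.
Linear molecule, 3 cuts → 4 fragments:
  1–9 → 9 bp
  10–54 → 45 bp
  55–75 → 21 bp
  76–91 → 16 bp
Sorted largest to smallest: 45, 21, 16, 9 bp.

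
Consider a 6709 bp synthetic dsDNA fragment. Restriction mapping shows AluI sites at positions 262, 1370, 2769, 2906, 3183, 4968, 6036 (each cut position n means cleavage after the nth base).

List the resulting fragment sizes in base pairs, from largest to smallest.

Linear molecule, 7 cuts → 8 fragments:
  262 − 0 = 262 bp
  1370 − 262 = 1108 bp
  2769 − 1370 = 1399 bp
  2906 − 2769 = 137 bp
  3183 − 2906 = 277 bp
  4968 − 3183 = 1785 bp
  6036 − 4968 = 1068 bp
  6709 − 6036 = 673 bp
Sorted largest to smallest: 1785, 1399, 1108, 1068, 673, 277, 262, 137 bp.

1785, 1399, 1108, 1068, 673, 277, 262, 137 bp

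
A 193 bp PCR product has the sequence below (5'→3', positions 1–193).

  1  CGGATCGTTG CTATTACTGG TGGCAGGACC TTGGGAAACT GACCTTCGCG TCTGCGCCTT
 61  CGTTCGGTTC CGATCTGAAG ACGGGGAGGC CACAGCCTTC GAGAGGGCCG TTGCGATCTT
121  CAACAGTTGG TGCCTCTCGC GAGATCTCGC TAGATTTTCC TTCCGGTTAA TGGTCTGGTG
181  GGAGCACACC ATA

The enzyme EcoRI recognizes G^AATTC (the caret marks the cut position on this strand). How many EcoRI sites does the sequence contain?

0

No occurrence of GAATTC is present in the sequence.
EcoRI does not cut: 0 sites.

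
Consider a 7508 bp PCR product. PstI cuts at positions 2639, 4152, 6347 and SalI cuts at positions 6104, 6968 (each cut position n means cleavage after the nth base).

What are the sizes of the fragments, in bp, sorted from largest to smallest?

Combined cut positions (sorted): 2639, 4152, 6104, 6347, 6968.
Linear molecule, 5 cuts → 6 fragments:
  2639 − 0 = 2639 bp
  4152 − 2639 = 1513 bp
  6104 − 4152 = 1952 bp
  6347 − 6104 = 243 bp
  6968 − 6347 = 621 bp
  7508 − 6968 = 540 bp
Sorted largest to smallest: 2639, 1952, 1513, 621, 540, 243 bp.

2639, 1952, 1513, 621, 540, 243 bp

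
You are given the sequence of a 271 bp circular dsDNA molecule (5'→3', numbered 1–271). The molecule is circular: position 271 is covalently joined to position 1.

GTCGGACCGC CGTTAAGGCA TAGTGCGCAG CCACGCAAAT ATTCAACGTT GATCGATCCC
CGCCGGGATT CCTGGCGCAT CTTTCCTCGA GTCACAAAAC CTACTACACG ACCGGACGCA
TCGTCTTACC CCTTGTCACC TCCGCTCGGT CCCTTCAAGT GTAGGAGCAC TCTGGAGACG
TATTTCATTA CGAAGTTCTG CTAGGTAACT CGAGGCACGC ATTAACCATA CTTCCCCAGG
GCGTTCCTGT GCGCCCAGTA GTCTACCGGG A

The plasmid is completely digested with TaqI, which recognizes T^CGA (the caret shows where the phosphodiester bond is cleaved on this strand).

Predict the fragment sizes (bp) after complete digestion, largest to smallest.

123, 114, 34 bp

TaqI sites (TCGA) start at positions 53, 87, 210.
TaqI cuts after the first base of each site, so after positions 53, 87, 210.
Circular molecule, 3 cuts → 3 fragments:
  54–87 → 34 bp
  88–210 → 123 bp
  211–271 then 1–53 → 61 + 53 = 114 bp
Sorted largest to smallest: 123, 114, 34 bp.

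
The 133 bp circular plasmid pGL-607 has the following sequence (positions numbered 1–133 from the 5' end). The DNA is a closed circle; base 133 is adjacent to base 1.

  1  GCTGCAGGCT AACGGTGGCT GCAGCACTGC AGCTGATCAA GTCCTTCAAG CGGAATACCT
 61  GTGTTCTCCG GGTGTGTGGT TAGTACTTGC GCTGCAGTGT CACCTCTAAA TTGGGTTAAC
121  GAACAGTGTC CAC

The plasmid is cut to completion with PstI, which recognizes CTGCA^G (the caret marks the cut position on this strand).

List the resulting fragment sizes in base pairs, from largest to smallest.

PstI sites (CTGCAG) start at positions 2, 19, 27, 92.
PstI cuts after base 5 of each site (before the last base), so after positions 6, 23, 31, 96.
Circular molecule, 4 cuts → 4 fragments:
  7–23 → 17 bp
  24–31 → 8 bp
  32–96 → 65 bp
  97–133 then 1–6 → 37 + 6 = 43 bp
Sorted largest to smallest: 65, 43, 17, 8 bp.

65, 43, 17, 8 bp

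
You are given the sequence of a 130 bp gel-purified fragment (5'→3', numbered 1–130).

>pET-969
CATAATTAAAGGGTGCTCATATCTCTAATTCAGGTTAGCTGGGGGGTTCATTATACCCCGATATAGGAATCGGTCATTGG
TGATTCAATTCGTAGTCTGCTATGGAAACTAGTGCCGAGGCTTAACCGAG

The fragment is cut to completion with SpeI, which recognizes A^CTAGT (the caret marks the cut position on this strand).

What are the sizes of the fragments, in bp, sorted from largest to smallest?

The SpeI site (ACTAGT) starts at position 108.
SpeI cuts after the first base of each site, so after position 108.
Linear molecule, 1 cut → 2 fragments:
  1–108 → 108 bp
  109–130 → 22 bp
Sorted largest to smallest: 108, 22 bp.

108, 22 bp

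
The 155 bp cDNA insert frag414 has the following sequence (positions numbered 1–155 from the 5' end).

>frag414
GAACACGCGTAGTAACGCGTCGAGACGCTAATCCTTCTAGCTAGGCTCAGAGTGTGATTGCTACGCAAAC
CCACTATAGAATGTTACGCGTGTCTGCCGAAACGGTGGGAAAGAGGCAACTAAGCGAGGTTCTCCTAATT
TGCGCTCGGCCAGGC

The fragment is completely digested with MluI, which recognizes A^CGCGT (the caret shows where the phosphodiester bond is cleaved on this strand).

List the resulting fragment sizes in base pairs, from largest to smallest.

71, 69, 10, 5 bp

MluI sites (ACGCGT) start at positions 5, 15, 86.
MluI cuts after the first base of each site, so after positions 5, 15, 86.
Linear molecule, 3 cuts → 4 fragments:
  1–5 → 5 bp
  6–15 → 10 bp
  16–86 → 71 bp
  87–155 → 69 bp
Sorted largest to smallest: 71, 69, 10, 5 bp.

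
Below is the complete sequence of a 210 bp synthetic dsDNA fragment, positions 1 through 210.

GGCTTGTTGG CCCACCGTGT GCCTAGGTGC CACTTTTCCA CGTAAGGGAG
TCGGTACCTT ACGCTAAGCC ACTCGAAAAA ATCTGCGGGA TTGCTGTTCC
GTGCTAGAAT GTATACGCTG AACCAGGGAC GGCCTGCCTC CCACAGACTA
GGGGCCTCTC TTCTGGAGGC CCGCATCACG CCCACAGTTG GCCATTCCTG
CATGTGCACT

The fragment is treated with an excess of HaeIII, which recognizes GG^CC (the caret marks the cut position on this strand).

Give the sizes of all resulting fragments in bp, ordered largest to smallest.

HaeIII sites (GGCC) start at positions 9, 131, 153, 168, 190.
HaeIII cuts after base 2 of each site, so after positions 10, 132, 154, 169, 191.
Linear molecule, 5 cuts → 6 fragments:
  1–10 → 10 bp
  11–132 → 122 bp
  133–154 → 22 bp
  155–169 → 15 bp
  170–191 → 22 bp
  192–210 → 19 bp
Sorted largest to smallest: 122, 22, 22, 19, 15, 10 bp.

122, 22, 22, 19, 15, 10 bp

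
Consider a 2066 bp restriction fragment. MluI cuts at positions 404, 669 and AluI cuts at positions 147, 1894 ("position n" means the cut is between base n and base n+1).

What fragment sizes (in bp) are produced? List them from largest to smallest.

Combined cut positions (sorted): 147, 404, 669, 1894.
Linear molecule, 4 cuts → 5 fragments:
  147 − 0 = 147 bp
  404 − 147 = 257 bp
  669 − 404 = 265 bp
  1894 − 669 = 1225 bp
  2066 − 1894 = 172 bp
Sorted largest to smallest: 1225, 265, 257, 172, 147 bp.

1225, 265, 257, 172, 147 bp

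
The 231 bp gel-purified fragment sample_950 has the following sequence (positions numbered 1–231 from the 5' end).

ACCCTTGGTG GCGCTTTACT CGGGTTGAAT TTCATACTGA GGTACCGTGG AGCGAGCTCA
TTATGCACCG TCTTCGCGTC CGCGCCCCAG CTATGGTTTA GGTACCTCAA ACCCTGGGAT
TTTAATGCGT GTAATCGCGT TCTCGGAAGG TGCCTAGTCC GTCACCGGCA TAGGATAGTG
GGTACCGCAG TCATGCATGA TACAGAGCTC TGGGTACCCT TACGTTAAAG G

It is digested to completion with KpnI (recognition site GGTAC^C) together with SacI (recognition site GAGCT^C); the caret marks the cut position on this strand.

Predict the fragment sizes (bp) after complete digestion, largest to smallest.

KpnI sites (GGTACC) start at positions 41, 101, 181, 213.
KpnI cuts after base 5 of each site (before the last base), so after positions 45, 105, 185, 217.
SacI sites (GAGCTC) start at positions 54, 205.
SacI cuts after base 5 of each site (before the last base), so after positions 58, 209.
Combined cut positions: 45, 58, 105, 185, 209, 217.
Linear molecule, 6 cuts → 7 fragments:
  1–45 → 45 bp
  46–58 → 13 bp
  59–105 → 47 bp
  106–185 → 80 bp
  186–209 → 24 bp
  210–217 → 8 bp
  218–231 → 14 bp
Sorted largest to smallest: 80, 47, 45, 24, 14, 13, 8 bp.

80, 47, 45, 24, 14, 13, 8 bp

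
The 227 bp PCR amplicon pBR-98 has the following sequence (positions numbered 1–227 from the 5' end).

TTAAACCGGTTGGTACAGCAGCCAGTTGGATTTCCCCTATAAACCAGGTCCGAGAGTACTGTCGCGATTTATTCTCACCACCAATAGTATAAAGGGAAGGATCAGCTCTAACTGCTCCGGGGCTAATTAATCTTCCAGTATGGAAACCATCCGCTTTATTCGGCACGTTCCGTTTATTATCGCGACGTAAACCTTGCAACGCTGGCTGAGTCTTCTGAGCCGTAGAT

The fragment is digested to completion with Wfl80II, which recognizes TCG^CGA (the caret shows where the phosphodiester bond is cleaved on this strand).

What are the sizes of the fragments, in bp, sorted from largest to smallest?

Wfl80II sites (TCGCGA) start at positions 62, 180.
Wfl80II cuts after base 3 of each site, so after positions 64, 182.
Linear molecule, 2 cuts → 3 fragments:
  1–64 → 64 bp
  65–182 → 118 bp
  183–227 → 45 bp
Sorted largest to smallest: 118, 64, 45 bp.

118, 64, 45 bp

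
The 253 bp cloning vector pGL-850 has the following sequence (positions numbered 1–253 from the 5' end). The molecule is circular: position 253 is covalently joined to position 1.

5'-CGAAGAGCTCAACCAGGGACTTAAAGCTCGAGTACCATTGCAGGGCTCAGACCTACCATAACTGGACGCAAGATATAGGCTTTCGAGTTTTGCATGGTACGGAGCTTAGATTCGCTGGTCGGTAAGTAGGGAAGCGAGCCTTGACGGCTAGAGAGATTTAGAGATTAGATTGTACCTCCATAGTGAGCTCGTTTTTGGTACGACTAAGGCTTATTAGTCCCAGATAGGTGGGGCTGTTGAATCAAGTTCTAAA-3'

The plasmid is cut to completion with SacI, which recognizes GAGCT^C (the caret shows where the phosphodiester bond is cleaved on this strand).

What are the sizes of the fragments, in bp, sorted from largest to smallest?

180, 73 bp

SacI sites (GAGCTC) start at positions 5, 185.
SacI cuts after base 5 of each site (before the last base), so after positions 9, 189.
Circular molecule, 2 cuts → 2 fragments:
  10–189 → 180 bp
  190–253 then 1–9 → 64 + 9 = 73 bp
Sorted largest to smallest: 180, 73 bp.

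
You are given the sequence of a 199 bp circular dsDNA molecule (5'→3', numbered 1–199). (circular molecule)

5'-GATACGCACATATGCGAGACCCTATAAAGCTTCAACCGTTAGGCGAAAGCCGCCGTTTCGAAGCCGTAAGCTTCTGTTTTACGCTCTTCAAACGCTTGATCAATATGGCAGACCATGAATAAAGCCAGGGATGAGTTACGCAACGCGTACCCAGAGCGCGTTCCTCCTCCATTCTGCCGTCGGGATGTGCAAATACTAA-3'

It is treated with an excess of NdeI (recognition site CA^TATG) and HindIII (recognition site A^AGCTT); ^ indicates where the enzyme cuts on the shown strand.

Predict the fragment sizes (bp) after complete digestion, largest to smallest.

141, 41, 17 bp

The NdeI site (CATATG) starts at position 9.
NdeI cuts after base 2 of each site, so after position 10.
HindIII sites (AAGCTT) start at positions 27, 68.
HindIII cuts after the first base of each site, so after positions 27, 68.
Combined cut positions: 10, 27, 68.
Circular molecule, 3 cuts → 3 fragments:
  11–27 → 17 bp
  28–68 → 41 bp
  69–199 then 1–10 → 131 + 10 = 141 bp
Sorted largest to smallest: 141, 41, 17 bp.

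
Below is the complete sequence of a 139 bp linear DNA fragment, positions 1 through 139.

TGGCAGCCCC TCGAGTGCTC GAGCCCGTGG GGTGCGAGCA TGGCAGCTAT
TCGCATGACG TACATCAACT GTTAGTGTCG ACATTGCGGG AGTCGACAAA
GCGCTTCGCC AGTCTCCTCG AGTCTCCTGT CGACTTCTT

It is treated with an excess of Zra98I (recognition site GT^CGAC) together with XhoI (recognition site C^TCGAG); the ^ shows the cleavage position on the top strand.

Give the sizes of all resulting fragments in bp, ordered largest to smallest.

Zra98I sites (GTCGAC) start at positions 77, 92, 129.
Zra98I cuts after base 2 of each site, so after positions 78, 93, 130.
XhoI sites (CTCGAG) start at positions 10, 18, 117.
XhoI cuts after the first base of each site, so after positions 10, 18, 117.
Combined cut positions: 10, 18, 78, 93, 117, 130.
Linear molecule, 6 cuts → 7 fragments:
  1–10 → 10 bp
  11–18 → 8 bp
  19–78 → 60 bp
  79–93 → 15 bp
  94–117 → 24 bp
  118–130 → 13 bp
  131–139 → 9 bp
Sorted largest to smallest: 60, 24, 15, 13, 10, 9, 8 bp.

60, 24, 15, 13, 10, 9, 8 bp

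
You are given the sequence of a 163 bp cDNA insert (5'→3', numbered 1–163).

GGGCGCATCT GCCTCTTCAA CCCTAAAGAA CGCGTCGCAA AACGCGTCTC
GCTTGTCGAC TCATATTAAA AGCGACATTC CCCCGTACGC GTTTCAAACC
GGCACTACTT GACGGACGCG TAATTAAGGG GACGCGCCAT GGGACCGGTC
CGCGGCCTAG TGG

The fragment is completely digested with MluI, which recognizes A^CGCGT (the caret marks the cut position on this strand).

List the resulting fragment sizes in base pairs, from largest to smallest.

MluI sites (ACGCGT) start at positions 30, 42, 87, 116.
MluI cuts after the first base of each site, so after positions 30, 42, 87, 116.
Linear molecule, 4 cuts → 5 fragments:
  1–30 → 30 bp
  31–42 → 12 bp
  43–87 → 45 bp
  88–116 → 29 bp
  117–163 → 47 bp
Sorted largest to smallest: 47, 45, 30, 29, 12 bp.

47, 45, 30, 29, 12 bp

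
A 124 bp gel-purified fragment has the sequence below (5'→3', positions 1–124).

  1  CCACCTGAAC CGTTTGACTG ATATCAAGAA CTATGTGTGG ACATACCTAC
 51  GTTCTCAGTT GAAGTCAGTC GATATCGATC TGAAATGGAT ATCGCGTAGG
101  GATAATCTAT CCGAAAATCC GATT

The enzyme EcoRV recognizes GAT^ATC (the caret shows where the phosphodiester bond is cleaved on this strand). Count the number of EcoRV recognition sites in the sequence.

GATATC occurs starting at positions 20, 71, 88.
EcoRV cuts at 3 sites.

3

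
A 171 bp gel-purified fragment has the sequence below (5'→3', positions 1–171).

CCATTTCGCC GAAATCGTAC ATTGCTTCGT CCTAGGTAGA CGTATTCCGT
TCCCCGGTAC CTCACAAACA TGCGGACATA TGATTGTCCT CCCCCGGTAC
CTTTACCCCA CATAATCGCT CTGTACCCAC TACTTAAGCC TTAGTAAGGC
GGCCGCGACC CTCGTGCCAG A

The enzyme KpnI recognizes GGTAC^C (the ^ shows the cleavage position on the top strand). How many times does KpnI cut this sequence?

GGTACC occurs starting at positions 56, 96.
KpnI cuts at 2 sites.

2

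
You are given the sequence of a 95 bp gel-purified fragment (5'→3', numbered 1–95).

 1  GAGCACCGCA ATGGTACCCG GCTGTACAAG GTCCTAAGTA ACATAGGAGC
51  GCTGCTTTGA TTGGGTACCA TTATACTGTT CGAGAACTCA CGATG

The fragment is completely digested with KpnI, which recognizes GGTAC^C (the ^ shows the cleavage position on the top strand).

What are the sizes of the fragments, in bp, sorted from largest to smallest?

KpnI sites (GGTACC) start at positions 13, 64.
KpnI cuts after base 5 of each site (before the last base), so after positions 17, 68.
Linear molecule, 2 cuts → 3 fragments:
  1–17 → 17 bp
  18–68 → 51 bp
  69–95 → 27 bp
Sorted largest to smallest: 51, 27, 17 bp.

51, 27, 17 bp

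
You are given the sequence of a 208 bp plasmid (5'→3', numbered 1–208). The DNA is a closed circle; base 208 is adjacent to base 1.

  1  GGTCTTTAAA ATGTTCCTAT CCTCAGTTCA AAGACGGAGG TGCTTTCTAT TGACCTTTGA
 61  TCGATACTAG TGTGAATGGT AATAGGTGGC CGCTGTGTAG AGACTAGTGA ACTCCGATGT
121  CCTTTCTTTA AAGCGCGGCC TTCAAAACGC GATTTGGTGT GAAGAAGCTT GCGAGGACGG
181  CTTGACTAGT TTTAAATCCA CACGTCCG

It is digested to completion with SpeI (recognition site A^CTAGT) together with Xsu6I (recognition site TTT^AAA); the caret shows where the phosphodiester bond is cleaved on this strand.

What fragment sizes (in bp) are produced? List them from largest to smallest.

SpeI sites (ACTAGT) start at positions 66, 103, 185.
SpeI cuts after the first base of each site, so after positions 66, 103, 185.
Xsu6I sites (TTTAAA) start at positions 5, 127, 191.
Xsu6I cuts after base 3 of each site, so after positions 7, 129, 193.
Combined cut positions: 7, 66, 103, 129, 185, 193.
Circular molecule, 6 cuts → 6 fragments:
  8–66 → 59 bp
  67–103 → 37 bp
  104–129 → 26 bp
  130–185 → 56 bp
  186–193 → 8 bp
  194–208 then 1–7 → 15 + 7 = 22 bp
Sorted largest to smallest: 59, 56, 37, 26, 22, 8 bp.

59, 56, 37, 26, 22, 8 bp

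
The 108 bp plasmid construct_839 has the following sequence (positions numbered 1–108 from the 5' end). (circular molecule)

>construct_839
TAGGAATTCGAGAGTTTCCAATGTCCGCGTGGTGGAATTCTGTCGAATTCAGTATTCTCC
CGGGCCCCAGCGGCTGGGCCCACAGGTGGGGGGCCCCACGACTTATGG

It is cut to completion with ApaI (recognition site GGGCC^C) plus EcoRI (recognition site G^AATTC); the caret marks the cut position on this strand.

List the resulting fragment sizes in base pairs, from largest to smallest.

ApaI sites (GGGCCC) start at positions 62, 76, 91.
ApaI cuts after base 5 of each site (before the last base), so after positions 66, 80, 95.
EcoRI sites (GAATTC) start at positions 4, 35, 45.
EcoRI cuts after the first base of each site, so after positions 4, 35, 45.
Combined cut positions: 4, 35, 45, 66, 80, 95.
Circular molecule, 6 cuts → 6 fragments:
  5–35 → 31 bp
  36–45 → 10 bp
  46–66 → 21 bp
  67–80 → 14 bp
  81–95 → 15 bp
  96–108 then 1–4 → 13 + 4 = 17 bp
Sorted largest to smallest: 31, 21, 17, 15, 14, 10 bp.

31, 21, 17, 15, 14, 10 bp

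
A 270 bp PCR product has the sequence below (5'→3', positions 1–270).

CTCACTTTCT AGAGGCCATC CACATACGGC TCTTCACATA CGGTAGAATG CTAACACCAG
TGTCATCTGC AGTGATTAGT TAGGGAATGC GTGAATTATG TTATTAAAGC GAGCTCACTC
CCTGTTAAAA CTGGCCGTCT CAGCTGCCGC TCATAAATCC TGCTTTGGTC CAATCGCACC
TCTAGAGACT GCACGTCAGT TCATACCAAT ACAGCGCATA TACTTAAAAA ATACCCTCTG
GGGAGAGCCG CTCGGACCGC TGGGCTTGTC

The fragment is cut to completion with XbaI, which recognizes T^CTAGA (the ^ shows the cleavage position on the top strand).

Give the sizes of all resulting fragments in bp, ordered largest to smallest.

173, 89, 8 bp

XbaI sites (TCTAGA) start at positions 8, 181.
XbaI cuts after the first base of each site, so after positions 8, 181.
Linear molecule, 2 cuts → 3 fragments:
  1–8 → 8 bp
  9–181 → 173 bp
  182–270 → 89 bp
Sorted largest to smallest: 173, 89, 8 bp.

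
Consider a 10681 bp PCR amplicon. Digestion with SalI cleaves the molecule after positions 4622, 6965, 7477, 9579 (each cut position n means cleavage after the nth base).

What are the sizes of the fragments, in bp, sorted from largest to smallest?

4622, 2343, 2102, 1102, 512 bp

Linear molecule, 4 cuts → 5 fragments:
  4622 − 0 = 4622 bp
  6965 − 4622 = 2343 bp
  7477 − 6965 = 512 bp
  9579 − 7477 = 2102 bp
  10681 − 9579 = 1102 bp
Sorted largest to smallest: 4622, 2343, 2102, 1102, 512 bp.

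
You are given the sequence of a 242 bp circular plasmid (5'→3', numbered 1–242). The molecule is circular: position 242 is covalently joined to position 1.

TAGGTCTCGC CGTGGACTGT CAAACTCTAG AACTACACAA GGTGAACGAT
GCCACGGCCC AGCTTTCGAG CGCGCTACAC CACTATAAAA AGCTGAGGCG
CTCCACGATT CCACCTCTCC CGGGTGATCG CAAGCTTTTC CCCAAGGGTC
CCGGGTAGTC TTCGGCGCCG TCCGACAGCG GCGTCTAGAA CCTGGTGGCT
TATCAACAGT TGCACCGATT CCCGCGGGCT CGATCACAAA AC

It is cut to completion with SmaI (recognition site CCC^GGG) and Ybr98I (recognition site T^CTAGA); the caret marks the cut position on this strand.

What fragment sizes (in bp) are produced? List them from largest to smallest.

95, 84, 32, 31 bp

SmaI sites (CCCGGG) start at positions 119, 150.
SmaI cuts after base 3 of each site, so after positions 121, 152.
Ybr98I sites (TCTAGA) start at positions 26, 184.
Ybr98I cuts after the first base of each site, so after positions 26, 184.
Combined cut positions: 26, 121, 152, 184.
Circular molecule, 4 cuts → 4 fragments:
  27–121 → 95 bp
  122–152 → 31 bp
  153–184 → 32 bp
  185–242 then 1–26 → 58 + 26 = 84 bp
Sorted largest to smallest: 95, 84, 32, 31 bp.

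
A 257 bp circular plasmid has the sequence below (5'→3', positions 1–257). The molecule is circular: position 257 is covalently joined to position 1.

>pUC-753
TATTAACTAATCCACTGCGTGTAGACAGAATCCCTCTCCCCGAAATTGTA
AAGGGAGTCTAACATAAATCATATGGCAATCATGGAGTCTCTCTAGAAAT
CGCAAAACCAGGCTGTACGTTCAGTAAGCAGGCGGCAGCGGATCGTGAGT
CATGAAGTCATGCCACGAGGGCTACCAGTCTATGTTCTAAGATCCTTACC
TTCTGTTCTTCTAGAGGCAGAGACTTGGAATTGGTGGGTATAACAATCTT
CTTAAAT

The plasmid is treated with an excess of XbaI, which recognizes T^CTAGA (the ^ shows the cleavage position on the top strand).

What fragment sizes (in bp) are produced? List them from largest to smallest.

XbaI sites (TCTAGA) start at positions 92, 210.
XbaI cuts after the first base of each site, so after positions 92, 210.
Circular molecule, 2 cuts → 2 fragments:
  93–210 → 118 bp
  211–257 then 1–92 → 47 + 92 = 139 bp
Sorted largest to smallest: 139, 118 bp.

139, 118 bp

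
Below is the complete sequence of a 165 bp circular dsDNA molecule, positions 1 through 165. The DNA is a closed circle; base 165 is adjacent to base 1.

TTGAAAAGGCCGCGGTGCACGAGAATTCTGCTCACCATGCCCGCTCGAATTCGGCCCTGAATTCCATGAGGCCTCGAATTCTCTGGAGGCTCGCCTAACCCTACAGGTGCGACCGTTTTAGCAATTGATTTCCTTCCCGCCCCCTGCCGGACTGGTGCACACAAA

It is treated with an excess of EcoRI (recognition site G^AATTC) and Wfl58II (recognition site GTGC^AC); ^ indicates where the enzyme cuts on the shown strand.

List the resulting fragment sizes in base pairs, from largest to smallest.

EcoRI sites (GAATTC) start at positions 23, 47, 59, 76.
EcoRI cuts after the first base of each site, so after positions 23, 47, 59, 76.
Wfl58II sites (GTGCAC) start at positions 15, 155.
Wfl58II cuts after base 4 of each site, so after positions 18, 158.
Combined cut positions: 18, 23, 47, 59, 76, 158.
Circular molecule, 6 cuts → 6 fragments:
  19–23 → 5 bp
  24–47 → 24 bp
  48–59 → 12 bp
  60–76 → 17 bp
  77–158 → 82 bp
  159–165 then 1–18 → 7 + 18 = 25 bp
Sorted largest to smallest: 82, 25, 24, 17, 12, 5 bp.

82, 25, 24, 17, 12, 5 bp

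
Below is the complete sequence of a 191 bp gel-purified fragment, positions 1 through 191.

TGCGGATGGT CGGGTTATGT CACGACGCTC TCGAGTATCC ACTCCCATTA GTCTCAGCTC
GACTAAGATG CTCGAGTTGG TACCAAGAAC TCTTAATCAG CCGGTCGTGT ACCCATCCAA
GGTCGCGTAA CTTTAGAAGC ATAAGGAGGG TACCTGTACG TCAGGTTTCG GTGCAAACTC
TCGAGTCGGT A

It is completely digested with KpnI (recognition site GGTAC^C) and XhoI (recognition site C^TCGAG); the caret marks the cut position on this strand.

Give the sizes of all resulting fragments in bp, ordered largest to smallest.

70, 41, 30, 27, 12, 11 bp

KpnI sites (GGTACC) start at positions 79, 149.
KpnI cuts after base 5 of each site (before the last base), so after positions 83, 153.
XhoI sites (CTCGAG) start at positions 30, 71, 180.
XhoI cuts after the first base of each site, so after positions 30, 71, 180.
Combined cut positions: 30, 71, 83, 153, 180.
Linear molecule, 5 cuts → 6 fragments:
  1–30 → 30 bp
  31–71 → 41 bp
  72–83 → 12 bp
  84–153 → 70 bp
  154–180 → 27 bp
  181–191 → 11 bp
Sorted largest to smallest: 70, 41, 30, 27, 12, 11 bp.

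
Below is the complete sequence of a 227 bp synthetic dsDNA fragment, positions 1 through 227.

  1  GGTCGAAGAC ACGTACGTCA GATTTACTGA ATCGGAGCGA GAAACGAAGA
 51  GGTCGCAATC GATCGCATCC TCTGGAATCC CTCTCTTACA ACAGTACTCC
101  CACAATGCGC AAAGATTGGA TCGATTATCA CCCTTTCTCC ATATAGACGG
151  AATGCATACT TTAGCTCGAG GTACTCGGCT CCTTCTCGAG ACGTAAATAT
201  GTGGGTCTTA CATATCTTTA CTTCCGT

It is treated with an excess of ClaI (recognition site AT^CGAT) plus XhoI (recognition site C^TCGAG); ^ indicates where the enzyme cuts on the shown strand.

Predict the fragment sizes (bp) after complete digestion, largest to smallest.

ClaI sites (ATCGAT) start at positions 58, 120.
ClaI cuts after base 2 of each site, so after positions 59, 121.
XhoI sites (CTCGAG) start at positions 165, 185.
XhoI cuts after the first base of each site, so after positions 165, 185.
Combined cut positions: 59, 121, 165, 185.
Linear molecule, 4 cuts → 5 fragments:
  1–59 → 59 bp
  60–121 → 62 bp
  122–165 → 44 bp
  166–185 → 20 bp
  186–227 → 42 bp
Sorted largest to smallest: 62, 59, 44, 42, 20 bp.

62, 59, 44, 42, 20 bp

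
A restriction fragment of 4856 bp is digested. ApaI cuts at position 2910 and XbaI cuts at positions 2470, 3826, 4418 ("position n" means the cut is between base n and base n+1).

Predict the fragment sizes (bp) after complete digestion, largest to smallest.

2470, 916, 592, 440, 438 bp

Combined cut positions (sorted): 2470, 2910, 3826, 4418.
Linear molecule, 4 cuts → 5 fragments:
  2470 − 0 = 2470 bp
  2910 − 2470 = 440 bp
  3826 − 2910 = 916 bp
  4418 − 3826 = 592 bp
  4856 − 4418 = 438 bp
Sorted largest to smallest: 2470, 916, 592, 440, 438 bp.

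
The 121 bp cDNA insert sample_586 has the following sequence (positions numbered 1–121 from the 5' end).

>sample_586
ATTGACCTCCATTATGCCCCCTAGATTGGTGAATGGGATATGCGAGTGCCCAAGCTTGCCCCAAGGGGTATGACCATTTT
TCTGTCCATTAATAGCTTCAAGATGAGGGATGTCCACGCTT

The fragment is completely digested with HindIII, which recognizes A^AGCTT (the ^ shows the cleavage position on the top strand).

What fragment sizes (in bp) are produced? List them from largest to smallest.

69, 52 bp

The HindIII site (AAGCTT) starts at position 52.
HindIII cuts after the first base of each site, so after position 52.
Linear molecule, 1 cut → 2 fragments:
  1–52 → 52 bp
  53–121 → 69 bp
Sorted largest to smallest: 69, 52 bp.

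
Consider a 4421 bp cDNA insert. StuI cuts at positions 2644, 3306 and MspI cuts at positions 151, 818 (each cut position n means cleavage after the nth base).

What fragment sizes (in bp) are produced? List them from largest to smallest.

Combined cut positions (sorted): 151, 818, 2644, 3306.
Linear molecule, 4 cuts → 5 fragments:
  151 − 0 = 151 bp
  818 − 151 = 667 bp
  2644 − 818 = 1826 bp
  3306 − 2644 = 662 bp
  4421 − 3306 = 1115 bp
Sorted largest to smallest: 1826, 1115, 667, 662, 151 bp.

1826, 1115, 667, 662, 151 bp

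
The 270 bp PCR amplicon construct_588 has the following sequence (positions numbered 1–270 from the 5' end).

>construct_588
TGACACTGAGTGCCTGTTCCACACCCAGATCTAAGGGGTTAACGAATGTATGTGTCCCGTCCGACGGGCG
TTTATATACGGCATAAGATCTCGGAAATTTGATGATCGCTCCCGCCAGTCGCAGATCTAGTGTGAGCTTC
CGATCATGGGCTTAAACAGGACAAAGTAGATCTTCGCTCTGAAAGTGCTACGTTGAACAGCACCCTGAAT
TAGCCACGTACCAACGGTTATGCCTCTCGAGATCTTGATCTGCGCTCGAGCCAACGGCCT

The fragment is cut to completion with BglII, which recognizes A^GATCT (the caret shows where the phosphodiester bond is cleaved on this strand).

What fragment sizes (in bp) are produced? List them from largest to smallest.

BglII sites (AGATCT) start at positions 27, 86, 123, 168, 240.
BglII cuts after the first base of each site, so after positions 27, 86, 123, 168, 240.
Linear molecule, 5 cuts → 6 fragments:
  1–27 → 27 bp
  28–86 → 59 bp
  87–123 → 37 bp
  124–168 → 45 bp
  169–240 → 72 bp
  241–270 → 30 bp
Sorted largest to smallest: 72, 59, 45, 37, 30, 27 bp.

72, 59, 45, 37, 30, 27 bp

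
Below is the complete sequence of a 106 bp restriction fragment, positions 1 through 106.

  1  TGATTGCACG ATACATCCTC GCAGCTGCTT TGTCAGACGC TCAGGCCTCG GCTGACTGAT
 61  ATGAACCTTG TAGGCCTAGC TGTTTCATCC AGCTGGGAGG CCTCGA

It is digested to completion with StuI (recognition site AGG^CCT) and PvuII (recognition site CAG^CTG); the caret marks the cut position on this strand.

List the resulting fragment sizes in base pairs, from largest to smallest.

StuI sites (AGGCCT) start at positions 43, 72, 98.
StuI cuts after base 3 of each site, so after positions 45, 74, 100.
PvuII sites (CAGCTG) start at positions 22, 90.
PvuII cuts after base 3 of each site, so after positions 24, 92.
Combined cut positions: 24, 45, 74, 92, 100.
Linear molecule, 5 cuts → 6 fragments:
  1–24 → 24 bp
  25–45 → 21 bp
  46–74 → 29 bp
  75–92 → 18 bp
  93–100 → 8 bp
  101–106 → 6 bp
Sorted largest to smallest: 29, 24, 21, 18, 8, 6 bp.

29, 24, 21, 18, 8, 6 bp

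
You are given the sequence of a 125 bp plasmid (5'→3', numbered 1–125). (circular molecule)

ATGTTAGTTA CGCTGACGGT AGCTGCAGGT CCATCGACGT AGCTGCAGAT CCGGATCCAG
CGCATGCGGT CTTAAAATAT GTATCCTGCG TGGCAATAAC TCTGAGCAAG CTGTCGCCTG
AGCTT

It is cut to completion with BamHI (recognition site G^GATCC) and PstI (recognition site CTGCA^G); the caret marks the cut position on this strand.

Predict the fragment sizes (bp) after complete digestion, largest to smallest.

The BamHI site (GGATCC) starts at position 53.
BamHI cuts after the first base of each site, so after position 53.
PstI sites (CTGCAG) start at positions 23, 43.
PstI cuts after base 5 of each site (before the last base), so after positions 27, 47.
Combined cut positions: 27, 47, 53.
Circular molecule, 3 cuts → 3 fragments:
  28–47 → 20 bp
  48–53 → 6 bp
  54–125 then 1–27 → 72 + 27 = 99 bp
Sorted largest to smallest: 99, 20, 6 bp.

99, 20, 6 bp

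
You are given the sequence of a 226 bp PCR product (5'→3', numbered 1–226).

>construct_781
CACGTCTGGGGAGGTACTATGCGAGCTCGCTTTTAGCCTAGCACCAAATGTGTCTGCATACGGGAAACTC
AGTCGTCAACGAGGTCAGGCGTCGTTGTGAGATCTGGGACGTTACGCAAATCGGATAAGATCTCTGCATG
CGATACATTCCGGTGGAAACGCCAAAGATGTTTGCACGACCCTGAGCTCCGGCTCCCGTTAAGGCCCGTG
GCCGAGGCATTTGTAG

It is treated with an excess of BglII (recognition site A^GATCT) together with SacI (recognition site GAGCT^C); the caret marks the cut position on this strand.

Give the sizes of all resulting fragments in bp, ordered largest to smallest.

BglII sites (AGATCT) start at positions 100, 128.
BglII cuts after the first base of each site, so after positions 100, 128.
SacI sites (GAGCTC) start at positions 23, 184.
SacI cuts after base 5 of each site (before the last base), so after positions 27, 188.
Combined cut positions: 27, 100, 128, 188.
Linear molecule, 4 cuts → 5 fragments:
  1–27 → 27 bp
  28–100 → 73 bp
  101–128 → 28 bp
  129–188 → 60 bp
  189–226 → 38 bp
Sorted largest to smallest: 73, 60, 38, 28, 27 bp.

73, 60, 38, 28, 27 bp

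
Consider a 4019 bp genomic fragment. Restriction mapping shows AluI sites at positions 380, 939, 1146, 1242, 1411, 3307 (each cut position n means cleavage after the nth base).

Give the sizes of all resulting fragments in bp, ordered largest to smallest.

1896, 712, 559, 380, 207, 169, 96 bp

Linear molecule, 6 cuts → 7 fragments:
  380 − 0 = 380 bp
  939 − 380 = 559 bp
  1146 − 939 = 207 bp
  1242 − 1146 = 96 bp
  1411 − 1242 = 169 bp
  3307 − 1411 = 1896 bp
  4019 − 3307 = 712 bp
Sorted largest to smallest: 1896, 712, 559, 380, 207, 169, 96 bp.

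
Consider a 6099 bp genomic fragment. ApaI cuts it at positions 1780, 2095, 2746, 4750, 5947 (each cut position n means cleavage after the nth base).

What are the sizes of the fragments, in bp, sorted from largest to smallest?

2004, 1780, 1197, 651, 315, 152 bp

Linear molecule, 5 cuts → 6 fragments:
  1780 − 0 = 1780 bp
  2095 − 1780 = 315 bp
  2746 − 2095 = 651 bp
  4750 − 2746 = 2004 bp
  5947 − 4750 = 1197 bp
  6099 − 5947 = 152 bp
Sorted largest to smallest: 2004, 1780, 1197, 651, 315, 152 bp.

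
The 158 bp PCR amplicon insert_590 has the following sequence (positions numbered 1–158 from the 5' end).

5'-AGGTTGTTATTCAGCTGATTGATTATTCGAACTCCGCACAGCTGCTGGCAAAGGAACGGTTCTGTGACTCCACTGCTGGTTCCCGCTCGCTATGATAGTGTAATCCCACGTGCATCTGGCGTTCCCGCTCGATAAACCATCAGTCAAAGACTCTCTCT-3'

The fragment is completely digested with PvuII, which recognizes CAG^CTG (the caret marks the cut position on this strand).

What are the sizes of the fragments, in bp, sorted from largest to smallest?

PvuII sites (CAGCTG) start at positions 12, 39.
PvuII cuts after base 3 of each site, so after positions 14, 41.
Linear molecule, 2 cuts → 3 fragments:
  1–14 → 14 bp
  15–41 → 27 bp
  42–158 → 117 bp
Sorted largest to smallest: 117, 27, 14 bp.

117, 27, 14 bp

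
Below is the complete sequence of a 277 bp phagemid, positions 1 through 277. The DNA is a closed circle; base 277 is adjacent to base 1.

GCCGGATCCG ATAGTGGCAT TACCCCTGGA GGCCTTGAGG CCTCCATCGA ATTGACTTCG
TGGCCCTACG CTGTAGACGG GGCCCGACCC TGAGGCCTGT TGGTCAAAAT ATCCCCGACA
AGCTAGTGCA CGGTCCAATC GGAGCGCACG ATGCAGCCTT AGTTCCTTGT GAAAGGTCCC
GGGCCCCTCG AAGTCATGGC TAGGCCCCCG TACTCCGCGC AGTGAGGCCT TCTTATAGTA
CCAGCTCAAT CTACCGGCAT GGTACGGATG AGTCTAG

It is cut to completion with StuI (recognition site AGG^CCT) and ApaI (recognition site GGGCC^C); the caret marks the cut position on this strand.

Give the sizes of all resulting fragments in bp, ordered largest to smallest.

StuI sites (AGGCCT) start at positions 30, 38, 93, 225.
StuI cuts after base 3 of each site, so after positions 32, 40, 95, 227.
ApaI sites (GGGCCC) start at positions 80, 181.
ApaI cuts after base 5 of each site (before the last base), so after positions 84, 185.
Combined cut positions: 32, 40, 84, 95, 185, 227.
Circular molecule, 6 cuts → 6 fragments:
  33–40 → 8 bp
  41–84 → 44 bp
  85–95 → 11 bp
  96–185 → 90 bp
  186–227 → 42 bp
  228–277 then 1–32 → 50 + 32 = 82 bp
Sorted largest to smallest: 90, 82, 44, 42, 11, 8 bp.

90, 82, 44, 42, 11, 8 bp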